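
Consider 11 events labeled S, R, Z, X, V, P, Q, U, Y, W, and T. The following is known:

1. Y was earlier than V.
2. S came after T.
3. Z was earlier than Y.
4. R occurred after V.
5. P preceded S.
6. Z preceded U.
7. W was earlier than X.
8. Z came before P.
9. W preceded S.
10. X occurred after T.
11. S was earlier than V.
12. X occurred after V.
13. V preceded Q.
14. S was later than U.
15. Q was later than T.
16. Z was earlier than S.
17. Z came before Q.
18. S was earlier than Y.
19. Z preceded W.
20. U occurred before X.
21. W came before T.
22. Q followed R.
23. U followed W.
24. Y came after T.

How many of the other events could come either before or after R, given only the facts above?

1

Forced before R: P, S, T, U, V, W, Y, and Z; forced after R: Q.
That leaves X with no forced order relative to R — 1.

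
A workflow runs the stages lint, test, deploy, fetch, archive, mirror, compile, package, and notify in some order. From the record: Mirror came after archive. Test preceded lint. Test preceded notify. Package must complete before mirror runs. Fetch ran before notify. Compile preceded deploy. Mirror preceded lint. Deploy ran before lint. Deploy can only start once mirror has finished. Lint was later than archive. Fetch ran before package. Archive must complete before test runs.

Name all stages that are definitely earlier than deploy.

Directly stated before deploy: compile and mirror.
Archive reaches deploy via archive → mirror → deploy.
Fetch reaches deploy via fetch → package → mirror → deploy.
Package reaches deploy via package → mirror → deploy.

archive, compile, fetch, mirror, package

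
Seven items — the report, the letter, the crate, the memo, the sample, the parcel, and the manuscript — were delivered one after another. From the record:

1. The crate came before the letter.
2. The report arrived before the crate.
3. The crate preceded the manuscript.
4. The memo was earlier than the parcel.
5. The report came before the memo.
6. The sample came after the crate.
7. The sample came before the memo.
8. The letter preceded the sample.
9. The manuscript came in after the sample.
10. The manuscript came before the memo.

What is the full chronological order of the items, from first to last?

the report, the crate, the letter, the sample, the manuscript, the memo, the parcel

The constraints fix every adjacent pair, so only one ordering works:
the report → the crate → the letter → the sample → the manuscript → the memo → the parcel.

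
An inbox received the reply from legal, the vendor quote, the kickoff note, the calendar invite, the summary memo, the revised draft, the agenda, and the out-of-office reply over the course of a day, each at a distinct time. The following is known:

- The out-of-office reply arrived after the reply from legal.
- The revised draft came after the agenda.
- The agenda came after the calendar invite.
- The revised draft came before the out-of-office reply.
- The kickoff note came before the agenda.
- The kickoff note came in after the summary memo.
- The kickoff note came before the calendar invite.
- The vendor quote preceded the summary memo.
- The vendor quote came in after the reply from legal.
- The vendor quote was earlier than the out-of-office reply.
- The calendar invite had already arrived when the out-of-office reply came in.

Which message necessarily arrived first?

the reply from legal

The reply from legal has a chain of constraints placing it before every other message, so the reply from legal must be first.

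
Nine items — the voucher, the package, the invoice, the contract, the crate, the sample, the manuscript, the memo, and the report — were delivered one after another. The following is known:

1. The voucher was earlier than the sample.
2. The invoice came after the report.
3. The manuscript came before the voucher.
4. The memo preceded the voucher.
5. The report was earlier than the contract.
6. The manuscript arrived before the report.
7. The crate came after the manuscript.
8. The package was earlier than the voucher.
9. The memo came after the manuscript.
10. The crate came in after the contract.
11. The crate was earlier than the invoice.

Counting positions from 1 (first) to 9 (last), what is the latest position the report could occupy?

6

The report must come before the contract, the crate, and the invoice — 3 items forced after it.
Everything else can be placed before the report in some valid order, so the report can sit as late as position 9 − 3 = 6.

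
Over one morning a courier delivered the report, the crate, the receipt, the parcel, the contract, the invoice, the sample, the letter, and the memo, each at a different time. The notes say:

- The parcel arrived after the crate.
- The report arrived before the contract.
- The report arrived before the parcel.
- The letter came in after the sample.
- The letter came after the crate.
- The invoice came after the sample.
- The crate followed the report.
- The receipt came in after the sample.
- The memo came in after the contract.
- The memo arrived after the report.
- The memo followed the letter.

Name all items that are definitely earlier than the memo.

the contract, the crate, the letter, the report, the sample

Directly stated before the memo: the contract, the letter, and the report.
The crate reaches the memo via the crate → the letter → the memo.
The sample reaches the memo via the sample → the letter → the memo.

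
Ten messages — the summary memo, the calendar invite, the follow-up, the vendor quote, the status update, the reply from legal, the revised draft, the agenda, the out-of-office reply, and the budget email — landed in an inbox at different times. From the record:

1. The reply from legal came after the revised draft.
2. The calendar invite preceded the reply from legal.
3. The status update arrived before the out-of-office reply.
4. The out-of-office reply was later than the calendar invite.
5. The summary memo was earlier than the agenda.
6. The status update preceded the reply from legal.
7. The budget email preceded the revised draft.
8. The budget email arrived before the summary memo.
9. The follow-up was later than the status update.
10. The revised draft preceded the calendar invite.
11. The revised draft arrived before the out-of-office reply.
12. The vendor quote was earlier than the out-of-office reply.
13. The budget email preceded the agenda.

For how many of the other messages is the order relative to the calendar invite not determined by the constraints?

Forced before the calendar invite: the budget email and the revised draft; forced after the calendar invite: the out-of-office reply and the reply from legal.
That leaves the agenda, the follow-up, the status update, the summary memo, and the vendor quote with no forced order relative to the calendar invite — 5.

5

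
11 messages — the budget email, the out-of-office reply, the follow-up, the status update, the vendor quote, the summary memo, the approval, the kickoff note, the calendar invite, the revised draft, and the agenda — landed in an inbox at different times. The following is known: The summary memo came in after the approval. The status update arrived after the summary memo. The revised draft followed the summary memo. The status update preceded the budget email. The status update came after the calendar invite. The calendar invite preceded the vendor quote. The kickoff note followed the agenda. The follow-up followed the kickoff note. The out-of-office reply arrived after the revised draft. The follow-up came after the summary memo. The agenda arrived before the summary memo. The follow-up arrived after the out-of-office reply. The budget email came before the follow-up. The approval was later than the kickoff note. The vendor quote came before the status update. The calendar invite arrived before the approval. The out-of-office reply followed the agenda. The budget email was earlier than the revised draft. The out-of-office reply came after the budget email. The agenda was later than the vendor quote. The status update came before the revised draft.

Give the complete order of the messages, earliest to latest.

the calendar invite, the vendor quote, the agenda, the kickoff note, the approval, the summary memo, the status update, the budget email, the revised draft, the out-of-office reply, the follow-up

The constraints fix every adjacent pair, so only one ordering works:
the calendar invite → the vendor quote → the agenda → the kickoff note → the approval → the summary memo → the status update → the budget email → the revised draft → the out-of-office reply → the follow-up.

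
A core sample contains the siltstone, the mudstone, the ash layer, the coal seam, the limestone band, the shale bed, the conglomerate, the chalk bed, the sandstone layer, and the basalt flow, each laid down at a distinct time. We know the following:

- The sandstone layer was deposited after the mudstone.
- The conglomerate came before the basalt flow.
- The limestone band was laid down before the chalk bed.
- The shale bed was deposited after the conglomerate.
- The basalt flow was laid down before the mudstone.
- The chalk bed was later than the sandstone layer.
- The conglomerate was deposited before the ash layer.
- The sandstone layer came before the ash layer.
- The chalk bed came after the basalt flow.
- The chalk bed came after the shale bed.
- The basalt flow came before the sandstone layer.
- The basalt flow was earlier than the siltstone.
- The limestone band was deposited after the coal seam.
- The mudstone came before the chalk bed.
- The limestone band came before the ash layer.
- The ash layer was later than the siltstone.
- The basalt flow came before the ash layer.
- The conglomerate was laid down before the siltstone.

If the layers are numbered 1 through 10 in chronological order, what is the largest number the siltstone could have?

9

The siltstone must come before the ash layer — 1 layer forced after it.
Everything else can be placed before the siltstone in some valid order, so the siltstone can sit as late as position 10 − 1 = 9.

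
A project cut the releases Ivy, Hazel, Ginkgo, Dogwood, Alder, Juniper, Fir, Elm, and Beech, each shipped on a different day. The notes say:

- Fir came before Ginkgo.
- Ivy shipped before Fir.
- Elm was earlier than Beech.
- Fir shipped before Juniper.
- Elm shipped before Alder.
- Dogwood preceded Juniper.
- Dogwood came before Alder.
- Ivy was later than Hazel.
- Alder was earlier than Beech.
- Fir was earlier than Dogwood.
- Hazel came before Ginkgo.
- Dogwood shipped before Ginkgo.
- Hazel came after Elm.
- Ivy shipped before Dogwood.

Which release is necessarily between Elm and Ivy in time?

Tracing the constraints gives Elm → Hazel → Ivy, so Hazel sits after Elm and before Ivy.
No other release is forced both after Elm and before Ivy.

Hazel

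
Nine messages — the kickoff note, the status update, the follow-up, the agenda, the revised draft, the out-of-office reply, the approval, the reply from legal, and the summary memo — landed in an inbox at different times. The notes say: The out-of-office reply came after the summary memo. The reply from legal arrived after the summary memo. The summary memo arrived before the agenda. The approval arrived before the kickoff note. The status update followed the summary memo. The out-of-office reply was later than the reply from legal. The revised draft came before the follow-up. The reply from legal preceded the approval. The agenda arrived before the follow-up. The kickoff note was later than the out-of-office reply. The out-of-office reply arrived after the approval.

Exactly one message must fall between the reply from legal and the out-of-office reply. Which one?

the approval

Tracing the constraints gives the reply from legal → the approval → the out-of-office reply, so the approval sits after the reply from legal and before the out-of-office reply.
No other message is forced both after the reply from legal and before the out-of-office reply.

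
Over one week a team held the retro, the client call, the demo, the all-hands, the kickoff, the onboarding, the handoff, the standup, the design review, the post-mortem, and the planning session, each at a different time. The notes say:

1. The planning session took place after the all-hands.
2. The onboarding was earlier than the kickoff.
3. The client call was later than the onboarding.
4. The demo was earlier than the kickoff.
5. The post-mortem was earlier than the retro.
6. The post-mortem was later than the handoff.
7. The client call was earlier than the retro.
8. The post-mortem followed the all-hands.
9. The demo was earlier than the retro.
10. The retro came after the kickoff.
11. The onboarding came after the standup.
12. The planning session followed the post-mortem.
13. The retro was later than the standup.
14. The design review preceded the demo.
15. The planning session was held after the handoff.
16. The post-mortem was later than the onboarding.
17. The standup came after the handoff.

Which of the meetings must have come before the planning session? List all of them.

the all-hands, the handoff, the onboarding, the post-mortem, the standup

Directly stated before the planning session: the all-hands, the handoff, and the post-mortem.
The onboarding reaches the planning session via the onboarding → the post-mortem → the planning session.
The standup reaches the planning session via the standup → the onboarding → the post-mortem → the planning session.
No chain forces the client call (or any of the others) ahead of the planning session.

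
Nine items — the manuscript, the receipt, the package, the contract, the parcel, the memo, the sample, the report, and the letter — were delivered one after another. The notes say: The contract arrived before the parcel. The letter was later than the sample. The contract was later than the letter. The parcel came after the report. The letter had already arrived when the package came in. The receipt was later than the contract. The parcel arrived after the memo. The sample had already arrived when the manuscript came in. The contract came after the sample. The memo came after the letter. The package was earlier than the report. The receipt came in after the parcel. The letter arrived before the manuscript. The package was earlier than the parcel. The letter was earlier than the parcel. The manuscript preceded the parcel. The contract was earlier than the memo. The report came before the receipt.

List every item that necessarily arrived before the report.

Directly stated before the report: the package.
The letter reaches the report via the letter → the package → the report.
The sample reaches the report via the sample → the letter → the package → the report.

the letter, the package, the sample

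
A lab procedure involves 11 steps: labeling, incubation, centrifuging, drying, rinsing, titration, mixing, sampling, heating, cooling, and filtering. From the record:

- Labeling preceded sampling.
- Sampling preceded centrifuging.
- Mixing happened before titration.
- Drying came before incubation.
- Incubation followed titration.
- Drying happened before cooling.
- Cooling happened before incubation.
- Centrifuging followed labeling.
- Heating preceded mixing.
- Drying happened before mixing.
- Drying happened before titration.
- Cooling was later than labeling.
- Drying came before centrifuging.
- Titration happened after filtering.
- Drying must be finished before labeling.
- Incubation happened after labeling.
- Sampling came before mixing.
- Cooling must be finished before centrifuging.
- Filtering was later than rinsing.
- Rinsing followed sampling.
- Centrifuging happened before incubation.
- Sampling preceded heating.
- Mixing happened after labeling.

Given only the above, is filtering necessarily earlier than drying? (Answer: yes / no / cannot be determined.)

Tracing the constraints gives drying → labeling → sampling → rinsing → filtering, so drying must come before filtering.
That means filtering cannot be before drying.

no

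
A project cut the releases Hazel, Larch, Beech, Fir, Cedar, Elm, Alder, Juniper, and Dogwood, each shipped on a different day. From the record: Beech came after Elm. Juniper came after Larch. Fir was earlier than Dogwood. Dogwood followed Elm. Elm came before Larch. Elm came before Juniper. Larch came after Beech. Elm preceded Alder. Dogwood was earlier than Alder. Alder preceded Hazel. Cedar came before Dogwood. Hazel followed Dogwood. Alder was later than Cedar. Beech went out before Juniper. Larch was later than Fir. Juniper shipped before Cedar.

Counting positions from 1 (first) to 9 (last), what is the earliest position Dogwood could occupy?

7

Beech, Cedar, Elm, Fir, Juniper, and Larch must all come before Dogwood — 6 forced predecessors.
Nothing else is forced ahead of Dogwood, so its earliest slot is position 6 + 1 = 7.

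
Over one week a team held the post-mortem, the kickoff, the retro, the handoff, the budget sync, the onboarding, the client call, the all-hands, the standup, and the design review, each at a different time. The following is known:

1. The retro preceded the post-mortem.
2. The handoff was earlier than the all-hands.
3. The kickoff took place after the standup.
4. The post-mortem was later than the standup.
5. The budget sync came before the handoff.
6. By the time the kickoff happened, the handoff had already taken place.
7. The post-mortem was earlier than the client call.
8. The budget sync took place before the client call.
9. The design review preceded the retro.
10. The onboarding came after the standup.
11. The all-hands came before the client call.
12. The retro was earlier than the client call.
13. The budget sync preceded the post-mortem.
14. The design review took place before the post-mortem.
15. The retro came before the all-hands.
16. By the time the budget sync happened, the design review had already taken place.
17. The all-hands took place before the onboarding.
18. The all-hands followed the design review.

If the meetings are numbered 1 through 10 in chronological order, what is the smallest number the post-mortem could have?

5

The budget sync, the design review, the retro, and the standup must all come before the post-mortem — 4 forced predecessors.
Nothing else is forced ahead of the post-mortem, so its earliest slot is position 4 + 1 = 5.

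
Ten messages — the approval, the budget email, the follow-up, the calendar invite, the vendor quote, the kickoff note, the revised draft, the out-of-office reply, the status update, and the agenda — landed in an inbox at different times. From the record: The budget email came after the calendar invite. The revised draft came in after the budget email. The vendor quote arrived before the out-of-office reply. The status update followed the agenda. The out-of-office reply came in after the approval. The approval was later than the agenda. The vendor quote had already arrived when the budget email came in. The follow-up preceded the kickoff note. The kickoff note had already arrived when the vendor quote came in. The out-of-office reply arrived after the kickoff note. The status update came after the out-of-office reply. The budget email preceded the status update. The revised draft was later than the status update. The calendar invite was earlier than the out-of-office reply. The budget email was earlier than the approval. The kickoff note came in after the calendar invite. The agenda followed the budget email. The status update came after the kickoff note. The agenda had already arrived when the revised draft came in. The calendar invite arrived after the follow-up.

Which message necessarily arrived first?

The follow-up has a chain of constraints placing it before every other message, so the follow-up must be first.

the follow-up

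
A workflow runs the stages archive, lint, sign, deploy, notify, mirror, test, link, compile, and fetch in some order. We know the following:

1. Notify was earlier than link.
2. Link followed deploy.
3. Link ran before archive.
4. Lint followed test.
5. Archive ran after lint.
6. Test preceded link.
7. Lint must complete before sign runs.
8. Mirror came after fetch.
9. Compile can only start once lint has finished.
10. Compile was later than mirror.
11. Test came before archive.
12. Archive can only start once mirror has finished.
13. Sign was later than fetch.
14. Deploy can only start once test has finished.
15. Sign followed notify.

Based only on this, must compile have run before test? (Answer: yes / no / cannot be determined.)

no

Tracing the constraints gives test → lint → compile, so test must come before compile.
That means compile cannot be before test.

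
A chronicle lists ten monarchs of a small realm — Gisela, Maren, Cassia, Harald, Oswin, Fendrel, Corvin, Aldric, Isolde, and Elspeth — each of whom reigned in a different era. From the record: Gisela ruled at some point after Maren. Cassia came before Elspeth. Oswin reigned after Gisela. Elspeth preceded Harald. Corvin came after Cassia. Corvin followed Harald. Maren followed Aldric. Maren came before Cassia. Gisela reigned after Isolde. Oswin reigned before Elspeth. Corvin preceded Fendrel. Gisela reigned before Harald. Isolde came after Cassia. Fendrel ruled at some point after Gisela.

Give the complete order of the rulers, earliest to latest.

Aldric, Maren, Cassia, Isolde, Gisela, Oswin, Elspeth, Harald, Corvin, Fendrel

The constraints fix every adjacent pair, so only one ordering works:
Aldric → Maren → Cassia → Isolde → Gisela → Oswin → Elspeth → Harald → Corvin → Fendrel.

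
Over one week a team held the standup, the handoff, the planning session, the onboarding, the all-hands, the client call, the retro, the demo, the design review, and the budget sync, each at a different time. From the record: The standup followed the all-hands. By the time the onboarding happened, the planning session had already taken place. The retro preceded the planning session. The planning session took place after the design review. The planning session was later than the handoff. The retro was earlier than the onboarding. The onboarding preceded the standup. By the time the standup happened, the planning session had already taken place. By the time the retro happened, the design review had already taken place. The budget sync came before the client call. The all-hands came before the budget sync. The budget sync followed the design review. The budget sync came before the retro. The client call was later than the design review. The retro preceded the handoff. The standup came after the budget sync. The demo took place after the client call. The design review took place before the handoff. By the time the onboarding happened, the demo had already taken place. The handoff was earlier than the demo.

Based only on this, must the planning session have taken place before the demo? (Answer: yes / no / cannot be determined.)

No chain of stated constraints runs from the planning session to the demo, and none runs from the demo to the planning session either.
So the relative order of the planning session and the demo is not fixed by the given facts.

cannot be determined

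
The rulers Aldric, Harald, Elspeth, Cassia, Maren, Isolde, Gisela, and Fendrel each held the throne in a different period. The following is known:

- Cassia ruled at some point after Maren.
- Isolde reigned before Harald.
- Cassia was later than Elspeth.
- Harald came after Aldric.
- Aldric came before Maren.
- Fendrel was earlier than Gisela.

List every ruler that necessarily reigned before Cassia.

Aldric, Elspeth, Maren

Directly stated before Cassia: Elspeth and Maren.
Aldric reaches Cassia via Aldric → Maren → Cassia.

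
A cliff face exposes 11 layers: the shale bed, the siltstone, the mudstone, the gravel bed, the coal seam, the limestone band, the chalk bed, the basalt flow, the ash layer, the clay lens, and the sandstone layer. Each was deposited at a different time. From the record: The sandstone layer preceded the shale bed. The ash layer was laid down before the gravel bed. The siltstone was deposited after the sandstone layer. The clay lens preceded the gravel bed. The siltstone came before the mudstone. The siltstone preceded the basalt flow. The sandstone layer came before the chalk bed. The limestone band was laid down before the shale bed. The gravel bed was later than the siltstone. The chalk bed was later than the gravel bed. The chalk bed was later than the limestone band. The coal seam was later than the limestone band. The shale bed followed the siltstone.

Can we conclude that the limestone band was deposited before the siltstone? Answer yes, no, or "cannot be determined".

No chain of stated constraints runs from the limestone band to the siltstone, and none runs from the siltstone to the limestone band either.
So the relative order of the limestone band and the siltstone is not fixed by the given facts.

cannot be determined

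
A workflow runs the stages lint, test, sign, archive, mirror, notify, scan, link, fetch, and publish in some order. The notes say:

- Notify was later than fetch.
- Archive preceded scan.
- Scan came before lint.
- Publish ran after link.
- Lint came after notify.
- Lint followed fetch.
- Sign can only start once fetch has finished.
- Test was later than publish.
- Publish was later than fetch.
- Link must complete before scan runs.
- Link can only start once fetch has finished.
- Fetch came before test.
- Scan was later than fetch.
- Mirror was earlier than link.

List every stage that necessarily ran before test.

Directly stated before test: fetch and publish.
Link reaches test via link → publish → test.
Mirror reaches test via mirror → link → publish → test.

fetch, link, mirror, publish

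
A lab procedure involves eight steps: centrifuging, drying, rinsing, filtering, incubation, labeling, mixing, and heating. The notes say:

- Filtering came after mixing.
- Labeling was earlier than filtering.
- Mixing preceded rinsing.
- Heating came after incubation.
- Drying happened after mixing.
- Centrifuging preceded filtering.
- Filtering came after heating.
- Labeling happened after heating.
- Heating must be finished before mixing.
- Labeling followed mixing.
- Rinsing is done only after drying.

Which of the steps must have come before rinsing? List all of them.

Directly stated before rinsing: drying and mixing.
Heating reaches rinsing via heating → mixing → rinsing.
Incubation reaches rinsing via incubation → heating → mixing → rinsing.
No chain forces centrifuging (or any of the others) ahead of rinsing.

drying, heating, incubation, mixing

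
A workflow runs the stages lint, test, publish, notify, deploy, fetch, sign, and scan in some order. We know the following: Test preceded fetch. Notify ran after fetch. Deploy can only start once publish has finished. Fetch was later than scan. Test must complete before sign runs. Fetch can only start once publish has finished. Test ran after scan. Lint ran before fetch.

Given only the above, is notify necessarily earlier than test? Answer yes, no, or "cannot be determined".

Tracing the constraints gives test → fetch → notify, so test must come before notify.
That means notify cannot be before test.

no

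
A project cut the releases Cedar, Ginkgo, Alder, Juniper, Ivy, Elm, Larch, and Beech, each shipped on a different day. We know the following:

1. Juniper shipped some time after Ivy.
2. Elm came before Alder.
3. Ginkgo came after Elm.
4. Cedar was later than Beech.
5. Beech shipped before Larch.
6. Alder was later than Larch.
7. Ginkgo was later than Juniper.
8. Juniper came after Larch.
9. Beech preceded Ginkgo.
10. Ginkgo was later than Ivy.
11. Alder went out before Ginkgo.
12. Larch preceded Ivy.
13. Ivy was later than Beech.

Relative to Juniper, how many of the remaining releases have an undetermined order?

Forced before Juniper: Beech, Ivy, and Larch; forced after Juniper: Ginkgo.
That leaves Alder, Cedar, and Elm with no forced order relative to Juniper — 3.

3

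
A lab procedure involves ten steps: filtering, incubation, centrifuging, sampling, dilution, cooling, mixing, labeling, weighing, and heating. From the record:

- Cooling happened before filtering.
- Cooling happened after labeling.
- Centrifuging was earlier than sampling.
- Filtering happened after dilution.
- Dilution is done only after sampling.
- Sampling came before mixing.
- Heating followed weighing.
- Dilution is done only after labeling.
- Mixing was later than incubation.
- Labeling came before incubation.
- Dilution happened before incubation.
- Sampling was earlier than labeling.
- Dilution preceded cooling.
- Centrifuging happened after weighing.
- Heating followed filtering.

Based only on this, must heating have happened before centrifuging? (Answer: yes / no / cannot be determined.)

Tracing the constraints gives centrifuging → sampling → dilution → filtering → heating, so centrifuging must come before heating.
That means heating cannot be before centrifuging.

no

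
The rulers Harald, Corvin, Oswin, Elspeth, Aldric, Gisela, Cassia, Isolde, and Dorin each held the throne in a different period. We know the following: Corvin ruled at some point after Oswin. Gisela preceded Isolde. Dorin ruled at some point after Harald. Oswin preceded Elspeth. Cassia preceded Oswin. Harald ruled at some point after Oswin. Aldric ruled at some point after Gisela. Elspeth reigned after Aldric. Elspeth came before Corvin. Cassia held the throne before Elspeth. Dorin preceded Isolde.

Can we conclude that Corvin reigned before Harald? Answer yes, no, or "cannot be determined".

No chain of stated constraints runs from Corvin to Harald, and none runs from Harald to Corvin either.
So the relative order of Corvin and Harald is not fixed by the given facts.

cannot be determined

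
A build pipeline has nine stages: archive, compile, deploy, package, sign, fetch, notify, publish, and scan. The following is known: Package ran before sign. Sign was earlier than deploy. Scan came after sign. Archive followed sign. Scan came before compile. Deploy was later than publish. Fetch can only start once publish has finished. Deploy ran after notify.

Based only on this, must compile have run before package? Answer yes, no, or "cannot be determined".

no

Tracing the constraints gives package → sign → scan → compile, so package must come before compile.
That means compile cannot be before package.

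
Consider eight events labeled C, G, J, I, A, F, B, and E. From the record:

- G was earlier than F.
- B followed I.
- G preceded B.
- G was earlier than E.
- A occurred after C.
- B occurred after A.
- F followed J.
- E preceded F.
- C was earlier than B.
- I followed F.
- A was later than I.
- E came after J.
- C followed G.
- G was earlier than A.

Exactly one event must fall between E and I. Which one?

Tracing the constraints gives E → F → I, so F sits after E and before I.
No other event is forced both after E and before I.

F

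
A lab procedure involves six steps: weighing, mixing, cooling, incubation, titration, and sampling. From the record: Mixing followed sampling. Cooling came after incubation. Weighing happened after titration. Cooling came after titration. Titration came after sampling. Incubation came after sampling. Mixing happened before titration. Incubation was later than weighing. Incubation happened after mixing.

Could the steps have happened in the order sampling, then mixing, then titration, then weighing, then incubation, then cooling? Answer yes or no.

yes

Check each stated constraint against the proposed order — e.g. titration is ahead of cooling; sampling is ahead of incubation. Every pair is in the required order; nothing is violated.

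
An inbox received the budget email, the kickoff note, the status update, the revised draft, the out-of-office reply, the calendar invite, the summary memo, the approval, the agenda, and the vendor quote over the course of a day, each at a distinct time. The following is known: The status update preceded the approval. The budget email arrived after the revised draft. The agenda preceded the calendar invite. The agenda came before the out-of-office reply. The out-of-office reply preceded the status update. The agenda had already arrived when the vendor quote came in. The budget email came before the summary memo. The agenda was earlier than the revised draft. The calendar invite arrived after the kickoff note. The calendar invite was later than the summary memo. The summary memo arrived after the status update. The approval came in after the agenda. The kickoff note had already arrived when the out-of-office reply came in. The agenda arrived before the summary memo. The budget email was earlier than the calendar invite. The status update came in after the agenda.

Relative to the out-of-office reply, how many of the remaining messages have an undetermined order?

Forced before the out-of-office reply: the agenda and the kickoff note; forced after the out-of-office reply: the approval, the calendar invite, the status update, and the summary memo.
That leaves the budget email, the revised draft, and the vendor quote with no forced order relative to the out-of-office reply — 3.

3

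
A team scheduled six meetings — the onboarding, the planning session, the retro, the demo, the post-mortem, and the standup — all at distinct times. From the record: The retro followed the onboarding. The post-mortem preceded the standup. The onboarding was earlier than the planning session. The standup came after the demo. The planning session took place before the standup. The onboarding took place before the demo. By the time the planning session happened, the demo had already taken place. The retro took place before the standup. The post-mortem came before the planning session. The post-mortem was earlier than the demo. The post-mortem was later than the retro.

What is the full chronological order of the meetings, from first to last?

the onboarding, the retro, the post-mortem, the demo, the planning session, the standup

The constraints fix every adjacent pair, so only one ordering works:
the onboarding → the retro → the post-mortem → the demo → the planning session → the standup.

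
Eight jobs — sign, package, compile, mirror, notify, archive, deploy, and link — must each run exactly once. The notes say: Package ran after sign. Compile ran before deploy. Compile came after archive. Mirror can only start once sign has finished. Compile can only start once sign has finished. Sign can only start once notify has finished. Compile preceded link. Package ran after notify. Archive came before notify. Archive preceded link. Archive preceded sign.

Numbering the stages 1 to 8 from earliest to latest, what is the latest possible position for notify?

2

Notify must come before compile, deploy, link, mirror, package, and sign — 6 stages forced after it.
Everything else can be placed before notify in some valid order, so notify can sit as late as position 8 − 6 = 2.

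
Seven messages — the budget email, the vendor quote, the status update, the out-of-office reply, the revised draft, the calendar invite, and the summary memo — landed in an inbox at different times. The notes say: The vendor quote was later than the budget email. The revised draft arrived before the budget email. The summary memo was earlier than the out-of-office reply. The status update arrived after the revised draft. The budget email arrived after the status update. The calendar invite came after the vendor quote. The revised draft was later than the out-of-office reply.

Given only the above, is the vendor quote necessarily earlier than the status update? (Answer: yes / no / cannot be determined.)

no

Tracing the constraints gives the status update → the budget email → the vendor quote, so the status update must come before the vendor quote.
That means the vendor quote cannot be before the status update.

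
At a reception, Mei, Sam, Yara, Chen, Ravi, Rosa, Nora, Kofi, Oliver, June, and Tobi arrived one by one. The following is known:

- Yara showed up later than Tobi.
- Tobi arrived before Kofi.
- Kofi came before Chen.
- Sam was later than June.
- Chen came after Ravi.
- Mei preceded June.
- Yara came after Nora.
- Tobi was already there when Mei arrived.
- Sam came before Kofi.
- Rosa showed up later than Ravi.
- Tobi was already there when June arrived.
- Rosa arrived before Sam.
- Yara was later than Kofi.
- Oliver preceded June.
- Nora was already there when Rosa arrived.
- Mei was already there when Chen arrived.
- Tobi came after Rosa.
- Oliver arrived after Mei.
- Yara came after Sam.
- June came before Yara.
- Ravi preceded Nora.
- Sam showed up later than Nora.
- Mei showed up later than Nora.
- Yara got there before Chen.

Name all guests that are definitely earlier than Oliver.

Mei, Nora, Ravi, Rosa, Tobi

Directly stated before Oliver: Mei.
Nora reaches Oliver via Nora → Mei → Oliver.
Ravi reaches Oliver via Ravi → Nora → Mei → Oliver.
Rosa reaches Oliver via Rosa → Tobi → Mei → Oliver.
Likewise Tobi reaches Oliver by chaining the stated constraints.
No chain forces June (or any of the others) ahead of Oliver.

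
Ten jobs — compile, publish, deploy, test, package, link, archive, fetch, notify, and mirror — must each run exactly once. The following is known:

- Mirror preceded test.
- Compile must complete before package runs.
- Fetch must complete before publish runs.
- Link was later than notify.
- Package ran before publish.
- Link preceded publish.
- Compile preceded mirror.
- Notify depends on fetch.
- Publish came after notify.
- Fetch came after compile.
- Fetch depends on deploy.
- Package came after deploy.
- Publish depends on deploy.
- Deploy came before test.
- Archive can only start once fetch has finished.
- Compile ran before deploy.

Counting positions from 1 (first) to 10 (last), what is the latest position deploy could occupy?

3

Deploy must come before archive, fetch, link, notify, package, publish, and test — 7 stages forced after it.
Everything else can be placed before deploy in some valid order, so deploy can sit as late as position 10 − 7 = 3.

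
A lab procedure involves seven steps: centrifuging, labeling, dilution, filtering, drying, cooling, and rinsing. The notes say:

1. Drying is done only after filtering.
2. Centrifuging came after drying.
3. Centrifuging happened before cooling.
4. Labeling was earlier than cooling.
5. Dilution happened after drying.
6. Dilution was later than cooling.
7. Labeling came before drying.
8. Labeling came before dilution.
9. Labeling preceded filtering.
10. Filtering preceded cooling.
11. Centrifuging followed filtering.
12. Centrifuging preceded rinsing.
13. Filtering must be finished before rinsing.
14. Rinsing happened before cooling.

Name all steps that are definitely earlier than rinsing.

centrifuging, drying, filtering, labeling

Directly stated before rinsing: centrifuging and filtering.
Drying reaches rinsing via drying → centrifuging → rinsing.
Labeling reaches rinsing via labeling → filtering → rinsing.
No chain forces cooling (or any of the others) ahead of rinsing.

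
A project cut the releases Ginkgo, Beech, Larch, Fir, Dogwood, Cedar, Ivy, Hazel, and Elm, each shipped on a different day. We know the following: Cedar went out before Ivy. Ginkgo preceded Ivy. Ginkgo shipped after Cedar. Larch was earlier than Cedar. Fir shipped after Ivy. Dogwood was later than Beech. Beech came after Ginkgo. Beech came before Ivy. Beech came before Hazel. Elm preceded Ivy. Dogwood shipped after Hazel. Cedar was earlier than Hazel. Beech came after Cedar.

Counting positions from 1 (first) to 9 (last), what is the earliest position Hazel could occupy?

5

Beech, Cedar, Ginkgo, and Larch must all come before Hazel — 4 forced predecessors.
Nothing else is forced ahead of Hazel, so its earliest slot is position 4 + 1 = 5.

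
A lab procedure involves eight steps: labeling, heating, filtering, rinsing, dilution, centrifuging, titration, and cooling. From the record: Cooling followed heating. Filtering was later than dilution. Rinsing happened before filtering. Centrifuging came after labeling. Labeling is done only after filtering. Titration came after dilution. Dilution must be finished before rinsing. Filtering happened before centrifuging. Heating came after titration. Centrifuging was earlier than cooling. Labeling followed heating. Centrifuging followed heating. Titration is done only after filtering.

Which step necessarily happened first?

dilution

Dilution has a chain of constraints placing it before every other step, so dilution must be first.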